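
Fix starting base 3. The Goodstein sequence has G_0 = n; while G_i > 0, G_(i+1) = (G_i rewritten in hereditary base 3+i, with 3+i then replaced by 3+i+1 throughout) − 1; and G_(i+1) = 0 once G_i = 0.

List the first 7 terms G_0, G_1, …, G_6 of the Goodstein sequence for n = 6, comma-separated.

G_0 = 6. HB_3(6) = 2·3. Bump = 8. G_1 = 7.
G_1 = 7. HB_4(7) = 4 + 3. Bump = 8. G_2 = 7.
G_2 = 7. HB_5(7) = 5 + 2. Bump = 8. G_3 = 7.
G_3 = 7. HB_6(7) = 6 + 1. Bump = 8. G_4 = 7.
G_4 = 7. HB_7(7) = 7. Bump = 8. G_5 = 7.
G_5 = 7. HB_8(7) = 7. Bump = 7. G_6 = 6.

6, 7, 7, 7, 7, 7, 6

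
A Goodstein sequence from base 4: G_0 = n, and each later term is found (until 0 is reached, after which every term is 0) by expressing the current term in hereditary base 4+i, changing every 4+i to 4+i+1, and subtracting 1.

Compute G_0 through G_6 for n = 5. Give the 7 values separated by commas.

G_0=5  [base 4] 4 + 1  →[4↦5]→  5 + 1 = 6  −1 ⇒ G_1=5
G_1=5  [base 5] 5  →[5↦6]→  6 = 6  −1 ⇒ G_2=5
G_2=5  [base 6] 5  →[6↦7]→  5 = 5  −1 ⇒ G_3=4
G_3=4  [base 7] 4  →[7↦8]→  4 = 4  −1 ⇒ G_4=3
G_4=3  [base 8] 3  →[8↦9]→  3 = 3  −1 ⇒ G_5=2
G_5=2  [base 9] 2  →[9↦10]→  2 = 2  −1 ⇒ G_6=1

5, 5, 5, 4, 3, 2, 1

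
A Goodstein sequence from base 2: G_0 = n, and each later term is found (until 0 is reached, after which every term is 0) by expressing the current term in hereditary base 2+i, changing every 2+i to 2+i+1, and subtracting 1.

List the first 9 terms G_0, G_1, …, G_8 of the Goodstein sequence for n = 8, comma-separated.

(0) 8|_2 = 2^(2 + 1) ↦ 3^(3 + 1)|_3 = 81 ⇒ 80
(1) 80|_3 = 2·3^3 + 2·3^2 + 2·3 + 2 ↦ 2·4^4 + 2·4^2 + 2·4 + 2|_4 = 554 ⇒ 553
(2) 553|_4 = 2·4^4 + 2·4^2 + 2·4 + 1 ↦ 2·5^5 + 2·5^2 + 2·5 + 1|_5 = 6311 ⇒ 6310
(3) 6310|_5 = 2·5^5 + 2·5^2 + 2·5 ↦ 2·6^6 + 2·6^2 + 2·6|_6 = 93396 ⇒ 93395
(4) 93395|_6 = 2·6^6 + 2·6^2 + 6 + 5 ↦ 2·7^7 + 2·7^2 + 7 + 5|_7 = 1647196 ⇒ 1647195
(5) 1647195|_7 = 2·7^7 + 2·7^2 + 7 + 4 ↦ 2·8^8 + 2·8^2 + 8 + 4|_8 = 33554572 ⇒ 33554571
(6) 33554571|_8 = 2·8^8 + 2·8^2 + 8 + 3 ↦ 2·9^9 + 2·9^2 + 9 + 3|_9 = 774841152 ⇒ 774841151
(7) 774841151|_9 = 2·9^9 + 2·9^2 + 9 + 2 ↦ 2·10^10 + 2·10^2 + 10 + 2|_10 = 20000000212 ⇒ 20000000211

8, 80, 553, 6310, 93395, 1647195, 33554571, 774841151, 20000000211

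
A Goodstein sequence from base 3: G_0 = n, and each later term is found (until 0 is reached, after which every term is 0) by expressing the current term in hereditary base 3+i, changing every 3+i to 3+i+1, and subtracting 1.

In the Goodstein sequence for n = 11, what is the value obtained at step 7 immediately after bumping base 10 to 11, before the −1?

56

base 3: 11 = 3^2 + 2; at 4: 4^2 + 2 = 18; next = 17
base 4: 17 = 4^2 + 1; at 5: 5^2 + 1 = 26; next = 25
base 5: 25 = 5^2; at 6: 6^2 = 36; next = 35
base 6: 35 = 5·6 + 5; at 7: 5·7 + 5 = 40; next = 39
base 7: 39 = 5·7 + 4; at 8: 5·8 + 4 = 44; next = 43
base 8: 43 = 5·8 + 3; at 9: 5·9 + 3 = 48; next = 47
base 9: 47 = 5·9 + 2; at 10: 5·10 + 2 = 52; next = 51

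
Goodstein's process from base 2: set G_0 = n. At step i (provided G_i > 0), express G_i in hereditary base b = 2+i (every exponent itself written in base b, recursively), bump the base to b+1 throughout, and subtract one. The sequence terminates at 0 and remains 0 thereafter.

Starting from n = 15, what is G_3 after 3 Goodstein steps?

18752

base 2: 15 = 2^(2 + 1) + 2^2 + 2 + 1; at 3: 3^(3 + 1) + 3^3 + 3 + 1 = 112; next = 111
base 3: 111 = 3^(3 + 1) + 3^3 + 3; at 4: 4^(4 + 1) + 4^4 + 4 = 1284; next = 1283
base 4: 1283 = 4^(4 + 1) + 4^4 + 3; at 5: 5^(5 + 1) + 5^5 + 3 = 18753; next = 18752
base 5: 18752 = 5^(5 + 1) + 5^5 + 2; at 6: 6^(6 + 1) + 6^6 + 2 = 326594; next = 326593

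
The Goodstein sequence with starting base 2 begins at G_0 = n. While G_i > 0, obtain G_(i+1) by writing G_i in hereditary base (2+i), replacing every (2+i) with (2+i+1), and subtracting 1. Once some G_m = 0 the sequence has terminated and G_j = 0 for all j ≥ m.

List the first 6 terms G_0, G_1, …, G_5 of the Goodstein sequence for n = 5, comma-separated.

G_0 = 5. HB_2(5) = 2^2 + 1. Bump = 28. G_1 = 27.
G_1 = 27. HB_3(27) = 3^3. Bump = 256. G_2 = 255.
G_2 = 255. HB_4(255) = 3·4^3 + 3·4^2 + 3·4 + 3. Bump = 468. G_3 = 467.
G_3 = 467. HB_5(467) = 3·5^3 + 3·5^2 + 3·5 + 2. Bump = 776. G_4 = 775.
G_4 = 775. HB_6(775) = 3·6^3 + 3·6^2 + 3·6 + 1. Bump = 1198. G_5 = 1197.

5, 27, 255, 467, 775, 1197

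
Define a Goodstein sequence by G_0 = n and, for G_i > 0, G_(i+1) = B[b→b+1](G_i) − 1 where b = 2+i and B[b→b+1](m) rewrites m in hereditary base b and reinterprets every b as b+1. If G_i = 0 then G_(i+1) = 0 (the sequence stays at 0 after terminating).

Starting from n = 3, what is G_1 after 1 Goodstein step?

(0) 3|_2 = 2 + 1 ↦ 3 + 1|_3 = 4 ⇒ 3
(1) 3|_3 = 3 ↦ 4|_4 = 4 ⇒ 3

3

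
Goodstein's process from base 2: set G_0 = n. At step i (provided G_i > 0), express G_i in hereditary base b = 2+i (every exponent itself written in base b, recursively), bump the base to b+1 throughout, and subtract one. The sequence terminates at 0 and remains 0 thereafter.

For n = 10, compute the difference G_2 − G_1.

[0] 10 ≡ 2^(2 + 1) + 2 (base 2). Lift 3: 84. −1: 83.
[1] 83 ≡ 3^(3 + 1) + 2 (base 3). Lift 4: 1026. −1: 1025.

942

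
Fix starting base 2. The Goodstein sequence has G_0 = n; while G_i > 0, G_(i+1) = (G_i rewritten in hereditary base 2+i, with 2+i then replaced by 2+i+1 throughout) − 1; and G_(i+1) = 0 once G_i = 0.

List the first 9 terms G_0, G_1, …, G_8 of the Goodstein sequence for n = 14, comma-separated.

step 0: 14 = 2^(2 + 1) + 2^2 + 2; sub 3 for 2: 3^(3 + 1) + 3^3 + 3; = 111; G_1 = 111−1 = 110
step 1: 110 = 3^(3 + 1) + 3^3 + 2; sub 4 for 3: 4^(4 + 1) + 4^4 + 2; = 1282; G_2 = 1282−1 = 1281
step 2: 1281 = 4^(4 + 1) + 4^4 + 1; sub 5 for 4: 5^(5 + 1) + 5^5 + 1; = 18751; G_3 = 18751−1 = 18750
step 3: 18750 = 5^(5 + 1) + 5^5; sub 6 for 5: 6^(6 + 1) + 6^6; = 326592; G_4 = 326592−1 = 326591
step 4: 326591 = 6^(6 + 1) + 5·6^5 + 5·6^4 + 5·6^3 + 5·6^2 + 5·6 + 5; sub 7 for 6: 7^(7 + 1) + 5·7^5 + 5·7^4 + 5·7^3 + 5·7^2 + 5·7 + 5; = 5862841; G_5 = 5862841−1 = 5862840
step 5: 5862840 = 7^(7 + 1) + 5·7^5 + 5·7^4 + 5·7^3 + 5·7^2 + 5·7 + 4; sub 8 for 7: 8^(8 + 1) + 5·8^5 + 5·8^4 + 5·8^3 + 5·8^2 + 5·8 + 4; = 134404972; G_6 = 134404972−1 = 134404971
step 6: 134404971 = 8^(8 + 1) + 5·8^5 + 5·8^4 + 5·8^3 + 5·8^2 + 5·8 + 3; sub 9 for 8: 9^(9 + 1) + 5·9^5 + 5·9^4 + 5·9^3 + 5·9^2 + 5·9 + 3; = 3487116549; G_7 = 3487116549−1 = 3487116548
step 7: 3487116548 = 9^(9 + 1) + 5·9^5 + 5·9^4 + 5·9^3 + 5·9^2 + 5·9 + 2; sub 10 for 9: 10^(10 + 1) + 5·10^5 + 5·10^4 + 5·10^3 + 5·10^2 + 5·10 + 2; = 100000555552; G_8 = 100000555552−1 = 100000555551

14, 110, 1281, 18750, 326591, 5862840, 134404971, 3487116548, 100000555551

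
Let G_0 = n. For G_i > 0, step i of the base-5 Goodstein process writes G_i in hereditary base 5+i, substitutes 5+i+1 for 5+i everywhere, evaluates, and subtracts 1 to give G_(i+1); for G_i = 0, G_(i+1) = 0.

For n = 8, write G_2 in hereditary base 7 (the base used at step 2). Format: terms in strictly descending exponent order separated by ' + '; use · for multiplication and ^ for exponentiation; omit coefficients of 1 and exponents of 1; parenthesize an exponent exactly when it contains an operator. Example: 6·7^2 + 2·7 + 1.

7 + 1

[0] 8 ≡ 5 + 3 (base 5). Lift 6: 9. −1: 8.
[1] 8 ≡ 6 + 2 (base 6). Lift 7: 9. −1: 8.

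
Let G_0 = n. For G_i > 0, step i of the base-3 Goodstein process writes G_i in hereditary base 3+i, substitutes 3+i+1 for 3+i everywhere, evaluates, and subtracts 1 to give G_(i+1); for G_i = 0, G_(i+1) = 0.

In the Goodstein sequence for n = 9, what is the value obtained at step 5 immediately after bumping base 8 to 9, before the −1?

25

[0] 9 ≡ 3^2 (base 3). Lift 4: 16. −1: 15.
[1] 15 ≡ 3·4 + 3 (base 4). Lift 5: 18. −1: 17.
[2] 17 ≡ 3·5 + 2 (base 5). Lift 6: 20. −1: 19.
[3] 19 ≡ 3·6 + 1 (base 6). Lift 7: 22. −1: 21.
[4] 21 ≡ 3·7 (base 7). Lift 8: 24. −1: 23.
[5] 23 ≡ 2·8 + 7 (base 8). Lift 9: 25. −1: 24.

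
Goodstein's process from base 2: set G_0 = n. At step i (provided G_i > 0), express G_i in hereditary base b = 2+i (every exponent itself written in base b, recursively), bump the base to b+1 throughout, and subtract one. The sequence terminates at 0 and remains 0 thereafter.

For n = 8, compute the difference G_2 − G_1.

473

[0] 8 ≡ 2^(2 + 1) (base 2). Lift 3: 81. −1: 80.
[1] 80 ≡ 2·3^3 + 2·3^2 + 2·3 + 2 (base 3). Lift 4: 554. −1: 553.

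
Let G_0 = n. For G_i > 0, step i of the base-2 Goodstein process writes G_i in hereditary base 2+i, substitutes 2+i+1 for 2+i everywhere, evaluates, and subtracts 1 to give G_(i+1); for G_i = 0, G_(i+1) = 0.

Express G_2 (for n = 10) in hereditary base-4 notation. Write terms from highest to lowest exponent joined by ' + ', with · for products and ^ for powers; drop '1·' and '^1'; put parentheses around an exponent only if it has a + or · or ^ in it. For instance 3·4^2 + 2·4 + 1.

4^(4 + 1) + 1

(0) 10|_2 = 2^(2 + 1) + 2 ↦ 3^(3 + 1) + 3|_3 = 84 ⇒ 83
(1) 83|_3 = 3^(3 + 1) + 2 ↦ 4^(4 + 1) + 2|_4 = 1026 ⇒ 1025
(2) 1025|_4 = 4^(4 + 1) + 1 ↦ 5^(5 + 1) + 1|_5 = 15626 ⇒ 15625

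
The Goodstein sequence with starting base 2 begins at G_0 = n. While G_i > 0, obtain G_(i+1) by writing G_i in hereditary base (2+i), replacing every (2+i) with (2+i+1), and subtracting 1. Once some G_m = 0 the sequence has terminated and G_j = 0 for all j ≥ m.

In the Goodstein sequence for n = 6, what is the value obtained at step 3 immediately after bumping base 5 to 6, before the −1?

46656

(0) 6|_2 = 2^2 + 2 ↦ 3^3 + 3|_3 = 30 ⇒ 29
(1) 29|_3 = 3^3 + 2 ↦ 4^4 + 2|_4 = 258 ⇒ 257
(2) 257|_4 = 4^4 + 1 ↦ 5^5 + 1|_5 = 3126 ⇒ 3125
(3) 3125|_5 = 5^5 ↦ 6^6|_6 = 46656 ⇒ 46655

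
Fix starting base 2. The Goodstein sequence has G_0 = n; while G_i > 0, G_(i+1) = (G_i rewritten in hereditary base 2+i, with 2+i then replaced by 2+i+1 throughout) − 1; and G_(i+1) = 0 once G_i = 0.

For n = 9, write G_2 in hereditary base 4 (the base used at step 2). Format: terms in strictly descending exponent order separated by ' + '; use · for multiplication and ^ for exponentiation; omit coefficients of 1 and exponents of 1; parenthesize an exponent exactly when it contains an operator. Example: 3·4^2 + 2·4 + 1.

G_0=9  [base 2] 2^(2 + 1) + 1  →[2↦3]→  3^(3 + 1) + 1 = 82  −1 ⇒ G_1=81
G_1=81  [base 3] 3^(3 + 1)  →[3↦4]→  4^(4 + 1) = 1024  −1 ⇒ G_2=1023
G_2=1023  [base 4] 3·4^4 + 3·4^3 + 3·4^2 + 3·4 + 3  →[4↦5]→  3·5^5 + 3·5^3 + 3·5^2 + 3·5 + 3 = 9843  −1 ⇒ G_3=9842

3·4^4 + 3·4^3 + 3·4^2 + 3·4 + 3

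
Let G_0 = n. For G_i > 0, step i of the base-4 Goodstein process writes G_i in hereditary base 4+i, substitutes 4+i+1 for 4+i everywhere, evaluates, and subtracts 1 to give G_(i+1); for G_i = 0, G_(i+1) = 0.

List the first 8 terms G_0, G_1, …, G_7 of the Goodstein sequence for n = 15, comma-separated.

i=0: 15 = 3·4 + 3 (b=4); 4→5: 3·5 + 3 = 18; 18−1 = 17
i=1: 17 = 3·5 + 2 (b=5); 5→6: 3·6 + 2 = 20; 20−1 = 19
i=2: 19 = 3·6 + 1 (b=6); 6→7: 3·7 + 1 = 22; 22−1 = 21
i=3: 21 = 3·7 (b=7); 7→8: 3·8 = 24; 24−1 = 23
i=4: 23 = 2·8 + 7 (b=8); 8→9: 2·9 + 7 = 25; 25−1 = 24
i=5: 24 = 2·9 + 6 (b=9); 9→10: 2·10 + 6 = 26; 26−1 = 25
i=6: 25 = 2·10 + 5 (b=10); 10→11: 2·11 + 5 = 27; 27−1 = 26

15, 17, 19, 21, 23, 24, 25, 26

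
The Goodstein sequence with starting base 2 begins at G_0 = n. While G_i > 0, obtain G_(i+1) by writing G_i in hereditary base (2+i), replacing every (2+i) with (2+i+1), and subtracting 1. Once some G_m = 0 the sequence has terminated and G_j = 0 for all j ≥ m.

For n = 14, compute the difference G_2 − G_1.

1171

[0] 14 ≡ 2^(2 + 1) + 2^2 + 2 (base 2). Lift 3: 111. −1: 110.
[1] 110 ≡ 3^(3 + 1) + 3^3 + 2 (base 3). Lift 4: 1282. −1: 1281.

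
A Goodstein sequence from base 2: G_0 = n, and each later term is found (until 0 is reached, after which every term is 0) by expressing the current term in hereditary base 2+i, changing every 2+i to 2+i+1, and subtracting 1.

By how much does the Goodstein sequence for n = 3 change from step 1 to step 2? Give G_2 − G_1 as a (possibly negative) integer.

0

step 0: 3 = 2 + 1; sub 3 for 2: 3 + 1; = 4; G_1 = 4−1 = 3
step 1: 3 = 3; sub 4 for 3: 4; = 4; G_2 = 4−1 = 3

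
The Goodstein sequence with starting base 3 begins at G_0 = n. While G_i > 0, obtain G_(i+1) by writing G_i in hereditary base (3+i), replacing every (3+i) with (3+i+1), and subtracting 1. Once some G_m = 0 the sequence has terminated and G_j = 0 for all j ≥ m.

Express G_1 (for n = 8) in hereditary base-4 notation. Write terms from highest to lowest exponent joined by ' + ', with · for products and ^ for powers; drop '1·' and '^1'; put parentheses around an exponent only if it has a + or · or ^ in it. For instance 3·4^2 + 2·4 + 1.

base 3: 8 = 2·3 + 2; at 4: 2·4 + 2 = 10; next = 9
base 4: 9 = 2·4 + 1; at 5: 2·5 + 1 = 11; next = 10

2·4 + 1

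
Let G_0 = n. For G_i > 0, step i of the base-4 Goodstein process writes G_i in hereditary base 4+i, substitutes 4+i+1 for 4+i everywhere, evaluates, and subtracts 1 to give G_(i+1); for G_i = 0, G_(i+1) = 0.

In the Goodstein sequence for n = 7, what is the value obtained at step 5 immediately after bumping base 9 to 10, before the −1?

i=0: 7 = 4 + 3 (b=4); 4→5: 5 + 3 = 8; 8−1 = 7
i=1: 7 = 5 + 2 (b=5); 5→6: 6 + 2 = 8; 8−1 = 7
i=2: 7 = 6 + 1 (b=6); 6→7: 7 + 1 = 8; 8−1 = 7
i=3: 7 = 7 (b=7); 7→8: 8 = 8; 8−1 = 7
i=4: 7 = 7 (b=8); 8→9: 7 = 7; 7−1 = 6
i=5: 6 = 6 (b=9); 9→10: 6 = 6; 6−1 = 5

6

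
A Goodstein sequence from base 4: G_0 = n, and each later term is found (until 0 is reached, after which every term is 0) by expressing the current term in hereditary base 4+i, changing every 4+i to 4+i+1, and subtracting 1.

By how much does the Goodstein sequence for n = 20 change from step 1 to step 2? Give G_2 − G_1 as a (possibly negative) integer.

G_0 = 20. HB_4(20) = 4^2 + 4. Bump = 30. G_1 = 29.
G_1 = 29. HB_5(29) = 5^2 + 4. Bump = 40. G_2 = 39.

10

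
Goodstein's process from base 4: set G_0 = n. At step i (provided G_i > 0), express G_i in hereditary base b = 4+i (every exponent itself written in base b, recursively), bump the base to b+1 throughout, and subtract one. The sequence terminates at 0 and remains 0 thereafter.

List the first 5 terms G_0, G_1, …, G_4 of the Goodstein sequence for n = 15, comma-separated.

15 —HB4→ 3·4 + 3 —bump→ 3·5 + 3 = 18 —(−1)→ 17
17 —HB5→ 3·5 + 2 —bump→ 3·6 + 2 = 20 —(−1)→ 19
19 —HB6→ 3·6 + 1 —bump→ 3·7 + 1 = 22 —(−1)→ 21
21 —HB7→ 3·7 —bump→ 3·8 = 24 —(−1)→ 23

15, 17, 19, 21, 23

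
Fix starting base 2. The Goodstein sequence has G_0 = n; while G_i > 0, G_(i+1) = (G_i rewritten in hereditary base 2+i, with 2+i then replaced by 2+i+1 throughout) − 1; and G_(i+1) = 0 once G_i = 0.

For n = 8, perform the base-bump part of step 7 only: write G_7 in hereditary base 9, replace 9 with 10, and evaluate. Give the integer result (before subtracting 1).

[0] 8 ≡ 2^(2 + 1) (base 2). Lift 3: 81. −1: 80.
[1] 80 ≡ 2·3^3 + 2·3^2 + 2·3 + 2 (base 3). Lift 4: 554. −1: 553.
[2] 553 ≡ 2·4^4 + 2·4^2 + 2·4 + 1 (base 4). Lift 5: 6311. −1: 6310.
[3] 6310 ≡ 2·5^5 + 2·5^2 + 2·5 (base 5). Lift 6: 93396. −1: 93395.
[4] 93395 ≡ 2·6^6 + 2·6^2 + 6 + 5 (base 6). Lift 7: 1647196. −1: 1647195.
[5] 1647195 ≡ 2·7^7 + 2·7^2 + 7 + 4 (base 7). Lift 8: 33554572. −1: 33554571.
[6] 33554571 ≡ 2·8^8 + 2·8^2 + 8 + 3 (base 8). Lift 9: 774841152. −1: 774841151.

20000000212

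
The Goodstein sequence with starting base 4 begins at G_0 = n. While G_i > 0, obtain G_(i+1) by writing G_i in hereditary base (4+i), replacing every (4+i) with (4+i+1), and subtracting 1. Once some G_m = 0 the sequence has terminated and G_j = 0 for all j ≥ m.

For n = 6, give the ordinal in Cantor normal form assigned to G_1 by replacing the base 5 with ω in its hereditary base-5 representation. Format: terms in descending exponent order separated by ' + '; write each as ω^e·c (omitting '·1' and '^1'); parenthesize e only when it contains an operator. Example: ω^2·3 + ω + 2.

step 0: 6 = 4 + 2; sub 5 for 4: 5 + 2; = 7; G_1 = 7−1 = 6
step 1: 6 = 5 + 1; sub 6 for 5: 6 + 1; = 7; G_2 = 7−1 = 6

ω + 1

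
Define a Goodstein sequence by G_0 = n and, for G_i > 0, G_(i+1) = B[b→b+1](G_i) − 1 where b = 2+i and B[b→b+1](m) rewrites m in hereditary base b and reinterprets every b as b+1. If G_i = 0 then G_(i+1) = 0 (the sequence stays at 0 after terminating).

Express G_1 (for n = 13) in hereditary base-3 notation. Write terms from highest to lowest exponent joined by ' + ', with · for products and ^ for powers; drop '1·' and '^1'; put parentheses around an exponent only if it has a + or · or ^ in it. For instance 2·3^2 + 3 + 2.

3^(3 + 1) + 3^3

(0) 13|_2 = 2^(2 + 1) + 2^2 + 1 ↦ 3^(3 + 1) + 3^3 + 1|_3 = 109 ⇒ 108
(1) 108|_3 = 3^(3 + 1) + 3^3 ↦ 4^(4 + 1) + 4^4|_4 = 1280 ⇒ 1279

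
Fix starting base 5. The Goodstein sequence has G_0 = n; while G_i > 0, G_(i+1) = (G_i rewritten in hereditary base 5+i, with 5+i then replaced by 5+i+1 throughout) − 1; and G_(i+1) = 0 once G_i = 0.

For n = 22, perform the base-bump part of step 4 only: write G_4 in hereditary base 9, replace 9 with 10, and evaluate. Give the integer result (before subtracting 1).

36

i=0: 22 = 4·5 + 2 (b=5); 5→6: 4·6 + 2 = 26; 26−1 = 25
i=1: 25 = 4·6 + 1 (b=6); 6→7: 4·7 + 1 = 29; 29−1 = 28
i=2: 28 = 4·7 (b=7); 7→8: 4·8 = 32; 32−1 = 31
i=3: 31 = 3·8 + 7 (b=8); 8→9: 3·9 + 7 = 34; 34−1 = 33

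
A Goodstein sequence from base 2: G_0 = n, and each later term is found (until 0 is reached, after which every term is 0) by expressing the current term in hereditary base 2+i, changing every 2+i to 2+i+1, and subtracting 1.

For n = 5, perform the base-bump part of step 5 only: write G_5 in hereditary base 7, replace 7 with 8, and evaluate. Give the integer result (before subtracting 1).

1752

(0) 5|_2 = 2^2 + 1 ↦ 3^3 + 1|_3 = 28 ⇒ 27
(1) 27|_3 = 3^3 ↦ 4^4|_4 = 256 ⇒ 255
(2) 255|_4 = 3·4^3 + 3·4^2 + 3·4 + 3 ↦ 3·5^3 + 3·5^2 + 3·5 + 3|_5 = 468 ⇒ 467
(3) 467|_5 = 3·5^3 + 3·5^2 + 3·5 + 2 ↦ 3·6^3 + 3·6^2 + 3·6 + 2|_6 = 776 ⇒ 775
(4) 775|_6 = 3·6^3 + 3·6^2 + 3·6 + 1 ↦ 3·7^3 + 3·7^2 + 3·7 + 1|_7 = 1198 ⇒ 1197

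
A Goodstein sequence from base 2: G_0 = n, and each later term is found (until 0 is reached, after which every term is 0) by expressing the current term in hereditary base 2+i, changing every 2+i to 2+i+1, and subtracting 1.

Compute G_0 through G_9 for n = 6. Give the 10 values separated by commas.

(0) 6|_2 = 2^2 + 2 ↦ 3^3 + 3|_3 = 30 ⇒ 29
(1) 29|_3 = 3^3 + 2 ↦ 4^4 + 2|_4 = 258 ⇒ 257
(2) 257|_4 = 4^4 + 1 ↦ 5^5 + 1|_5 = 3126 ⇒ 3125
(3) 3125|_5 = 5^5 ↦ 6^6|_6 = 46656 ⇒ 46655
(4) 46655|_6 = 5·6^5 + 5·6^4 + 5·6^3 + 5·6^2 + 5·6 + 5 ↦ 5·7^5 + 5·7^4 + 5·7^3 + 5·7^2 + 5·7 + 5|_7 = 98040 ⇒ 98039
(5) 98039|_7 = 5·7^5 + 5·7^4 + 5·7^3 + 5·7^2 + 5·7 + 4 ↦ 5·8^5 + 5·8^4 + 5·8^3 + 5·8^2 + 5·8 + 4|_8 = 187244 ⇒ 187243
(6) 187243|_8 = 5·8^5 + 5·8^4 + 5·8^3 + 5·8^2 + 5·8 + 3 ↦ 5·9^5 + 5·9^4 + 5·9^3 + 5·9^2 + 5·9 + 3|_9 = 332148 ⇒ 332147
(7) 332147|_9 = 5·9^5 + 5·9^4 + 5·9^3 + 5·9^2 + 5·9 + 2 ↦ 5·10^5 + 5·10^4 + 5·10^3 + 5·10^2 + 5·10 + 2|_10 = 555552 ⇒ 555551
(8) 555551|_10 = 5·10^5 + 5·10^4 + 5·10^3 + 5·10^2 + 5·10 + 1 ↦ 5·11^5 + 5·11^4 + 5·11^3 + 5·11^2 + 5·11 + 1|_11 = 885776 ⇒ 885775

6, 29, 257, 3125, 46655, 98039, 187243, 332147, 555551, 885775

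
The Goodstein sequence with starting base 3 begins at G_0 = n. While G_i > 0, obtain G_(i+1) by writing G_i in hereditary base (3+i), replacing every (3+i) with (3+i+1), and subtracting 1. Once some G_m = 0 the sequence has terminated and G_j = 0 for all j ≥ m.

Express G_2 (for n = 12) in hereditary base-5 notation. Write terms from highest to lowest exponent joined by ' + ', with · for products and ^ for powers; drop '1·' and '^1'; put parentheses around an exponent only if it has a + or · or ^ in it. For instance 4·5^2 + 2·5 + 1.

5^2 + 2

G_0=12  [base 3] 3^2 + 3  →[3↦4]→  4^2 + 4 = 20  −1 ⇒ G_1=19
G_1=19  [base 4] 4^2 + 3  →[4↦5]→  5^2 + 3 = 28  −1 ⇒ G_2=27
G_2=27  [base 5] 5^2 + 2  →[5↦6]→  6^2 + 2 = 38  −1 ⇒ G_3=37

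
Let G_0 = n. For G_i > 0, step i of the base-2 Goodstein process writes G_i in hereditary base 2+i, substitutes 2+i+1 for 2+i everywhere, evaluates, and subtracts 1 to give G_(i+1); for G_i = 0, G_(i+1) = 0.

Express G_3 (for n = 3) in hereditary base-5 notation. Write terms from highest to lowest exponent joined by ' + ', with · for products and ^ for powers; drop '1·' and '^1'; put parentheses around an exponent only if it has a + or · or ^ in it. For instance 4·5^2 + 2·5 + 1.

base 2: 3 = 2 + 1; at 3: 3 + 1 = 4; next = 3
base 3: 3 = 3; at 4: 4 = 4; next = 3
base 4: 3 = 3; at 5: 3 = 3; next = 2
base 5: 2 = 2; at 6: 2 = 2; next = 1

2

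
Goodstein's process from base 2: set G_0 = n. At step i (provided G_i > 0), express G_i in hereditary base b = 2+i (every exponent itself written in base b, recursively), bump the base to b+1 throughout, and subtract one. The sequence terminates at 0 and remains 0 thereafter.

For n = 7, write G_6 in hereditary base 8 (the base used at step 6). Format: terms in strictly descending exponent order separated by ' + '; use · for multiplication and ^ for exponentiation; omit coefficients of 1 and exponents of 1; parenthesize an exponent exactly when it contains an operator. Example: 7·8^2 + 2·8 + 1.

7·8^7 + 7·8^6 + 7·8^5 + 7·8^4 + 7·8^3 + 7·8^2 + 7·8 + 7

base 2: 7 = 2^2 + 2 + 1; at 3: 3^3 + 3 + 1 = 31; next = 30
base 3: 30 = 3^3 + 3; at 4: 4^4 + 4 = 260; next = 259
base 4: 259 = 4^4 + 3; at 5: 5^5 + 3 = 3128; next = 3127
base 5: 3127 = 5^5 + 2; at 6: 6^6 + 2 = 46658; next = 46657
base 6: 46657 = 6^6 + 1; at 7: 7^7 + 1 = 823544; next = 823543
base 7: 823543 = 7^7; at 8: 8^8 = 16777216; next = 16777215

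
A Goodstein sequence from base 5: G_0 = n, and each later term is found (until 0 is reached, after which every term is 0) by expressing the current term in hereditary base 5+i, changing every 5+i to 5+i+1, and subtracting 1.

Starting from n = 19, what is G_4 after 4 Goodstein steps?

27

step 0: 19 = 3·5 + 4; sub 6 for 5: 3·6 + 4; = 22; G_1 = 22−1 = 21
step 1: 21 = 3·6 + 3; sub 7 for 6: 3·7 + 3; = 24; G_2 = 24−1 = 23
step 2: 23 = 3·7 + 2; sub 8 for 7: 3·8 + 2; = 26; G_3 = 26−1 = 25
step 3: 25 = 3·8 + 1; sub 9 for 8: 3·9 + 1; = 28; G_4 = 28−1 = 27
step 4: 27 = 3·9; sub 10 for 9: 3·10; = 30; G_5 = 30−1 = 29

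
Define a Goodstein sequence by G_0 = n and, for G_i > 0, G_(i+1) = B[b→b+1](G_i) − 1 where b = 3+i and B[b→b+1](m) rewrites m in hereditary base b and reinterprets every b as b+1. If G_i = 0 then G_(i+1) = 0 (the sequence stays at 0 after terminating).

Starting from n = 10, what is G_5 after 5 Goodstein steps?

33

base 3: 10 = 3^2 + 1; at 4: 4^2 + 1 = 17; next = 16
base 4: 16 = 4^2; at 5: 5^2 = 25; next = 24
base 5: 24 = 4·5 + 4; at 6: 4·6 + 4 = 28; next = 27
base 6: 27 = 4·6 + 3; at 7: 4·7 + 3 = 31; next = 30
base 7: 30 = 4·7 + 2; at 8: 4·8 + 2 = 34; next = 33
base 8: 33 = 4·8 + 1; at 9: 4·9 + 1 = 37; next = 36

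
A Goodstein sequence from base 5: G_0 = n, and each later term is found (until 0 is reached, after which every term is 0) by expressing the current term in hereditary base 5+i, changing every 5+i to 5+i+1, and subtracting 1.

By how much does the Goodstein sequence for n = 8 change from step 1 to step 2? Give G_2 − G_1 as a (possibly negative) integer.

(0) 8|_5 = 5 + 3 ↦ 6 + 3|_6 = 9 ⇒ 8
(1) 8|_6 = 6 + 2 ↦ 7 + 2|_7 = 9 ⇒ 8

0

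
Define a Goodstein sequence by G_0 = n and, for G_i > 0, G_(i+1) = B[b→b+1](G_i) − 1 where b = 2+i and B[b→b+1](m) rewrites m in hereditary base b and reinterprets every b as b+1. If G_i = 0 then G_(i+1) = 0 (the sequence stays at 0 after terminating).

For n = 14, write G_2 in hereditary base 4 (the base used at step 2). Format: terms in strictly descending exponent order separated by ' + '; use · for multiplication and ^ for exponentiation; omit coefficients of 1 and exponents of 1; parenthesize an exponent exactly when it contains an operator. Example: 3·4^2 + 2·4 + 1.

4^(4 + 1) + 4^4 + 1

step 0: 14 = 2^(2 + 1) + 2^2 + 2; sub 3 for 2: 3^(3 + 1) + 3^3 + 3; = 111; G_1 = 111−1 = 110
step 1: 110 = 3^(3 + 1) + 3^3 + 2; sub 4 for 3: 4^(4 + 1) + 4^4 + 2; = 1282; G_2 = 1282−1 = 1281
step 2: 1281 = 4^(4 + 1) + 4^4 + 1; sub 5 for 4: 5^(5 + 1) + 5^5 + 1; = 18751; G_3 = 18751−1 = 18750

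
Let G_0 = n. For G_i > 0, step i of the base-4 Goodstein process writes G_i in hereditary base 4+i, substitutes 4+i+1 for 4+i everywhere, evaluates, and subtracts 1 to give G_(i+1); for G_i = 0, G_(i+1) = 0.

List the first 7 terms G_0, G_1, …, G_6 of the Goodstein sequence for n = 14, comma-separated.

i=0: 14 = 3·4 + 2 (b=4); 4→5: 3·5 + 2 = 17; 17−1 = 16
i=1: 16 = 3·5 + 1 (b=5); 5→6: 3·6 + 1 = 19; 19−1 = 18
i=2: 18 = 3·6 (b=6); 6→7: 3·7 = 21; 21−1 = 20
i=3: 20 = 2·7 + 6 (b=7); 7→8: 2·8 + 6 = 22; 22−1 = 21
i=4: 21 = 2·8 + 5 (b=8); 8→9: 2·9 + 5 = 23; 23−1 = 22
i=5: 22 = 2·9 + 4 (b=9); 9→10: 2·10 + 4 = 24; 24−1 = 23

14, 16, 18, 20, 21, 22, 23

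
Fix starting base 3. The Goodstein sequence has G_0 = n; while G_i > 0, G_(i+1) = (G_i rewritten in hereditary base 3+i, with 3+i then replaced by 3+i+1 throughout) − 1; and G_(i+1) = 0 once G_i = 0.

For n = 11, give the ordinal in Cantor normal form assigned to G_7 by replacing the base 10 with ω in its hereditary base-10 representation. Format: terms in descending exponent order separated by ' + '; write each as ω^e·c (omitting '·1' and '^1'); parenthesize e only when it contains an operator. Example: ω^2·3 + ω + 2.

i=0: 11 = 3^2 + 2 (b=3); 3→4: 4^2 + 2 = 18; 18−1 = 17
i=1: 17 = 4^2 + 1 (b=4); 4→5: 5^2 + 1 = 26; 26−1 = 25
i=2: 25 = 5^2 (b=5); 5→6: 6^2 = 36; 36−1 = 35
i=3: 35 = 5·6 + 5 (b=6); 6→7: 5·7 + 5 = 40; 40−1 = 39
i=4: 39 = 5·7 + 4 (b=7); 7→8: 5·8 + 4 = 44; 44−1 = 43
i=5: 43 = 5·8 + 3 (b=8); 8→9: 5·9 + 3 = 48; 48−1 = 47
i=6: 47 = 5·9 + 2 (b=9); 9→10: 5·10 + 2 = 52; 52−1 = 51
i=7: 51 = 5·10 + 1 (b=10); 10→11: 5·11 + 1 = 56; 56−1 = 55

ω·5 + 1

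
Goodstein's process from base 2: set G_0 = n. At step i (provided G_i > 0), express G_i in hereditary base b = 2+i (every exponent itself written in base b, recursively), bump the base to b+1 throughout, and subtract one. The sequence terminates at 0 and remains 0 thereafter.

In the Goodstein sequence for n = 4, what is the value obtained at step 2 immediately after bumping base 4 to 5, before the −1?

(0) 4|_2 = 2^2 ↦ 3^3|_3 = 27 ⇒ 26
(1) 26|_3 = 2·3^2 + 2·3 + 2 ↦ 2·4^2 + 2·4 + 2|_4 = 42 ⇒ 41
(2) 41|_4 = 2·4^2 + 2·4 + 1 ↦ 2·5^2 + 2·5 + 1|_5 = 61 ⇒ 60

61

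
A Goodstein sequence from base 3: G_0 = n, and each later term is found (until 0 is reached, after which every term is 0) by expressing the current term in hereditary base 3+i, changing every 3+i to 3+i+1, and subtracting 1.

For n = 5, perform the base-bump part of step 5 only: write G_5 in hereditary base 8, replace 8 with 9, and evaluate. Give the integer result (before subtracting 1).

3

G_0=5  [base 3] 3 + 2  →[3↦4]→  4 + 2 = 6  −1 ⇒ G_1=5
G_1=5  [base 4] 4 + 1  →[4↦5]→  5 + 1 = 6  −1 ⇒ G_2=5
G_2=5  [base 5] 5  →[5↦6]→  6 = 6  −1 ⇒ G_3=5
G_3=5  [base 6] 5  →[6↦7]→  5 = 5  −1 ⇒ G_4=4
G_4=4  [base 7] 4  →[7↦8]→  4 = 4  −1 ⇒ G_5=3
G_5=3  [base 8] 3  →[8↦9]→  3 = 3  −1 ⇒ G_6=2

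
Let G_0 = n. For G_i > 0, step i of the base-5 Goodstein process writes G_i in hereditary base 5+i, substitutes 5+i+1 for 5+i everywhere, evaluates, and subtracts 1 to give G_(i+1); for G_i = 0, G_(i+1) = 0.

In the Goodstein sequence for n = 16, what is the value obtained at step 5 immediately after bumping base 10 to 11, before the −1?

25

step 0: 16 = 3·5 + 1; sub 6 for 5: 3·6 + 1; = 19; G_1 = 19−1 = 18
step 1: 18 = 3·6; sub 7 for 6: 3·7; = 21; G_2 = 21−1 = 20
step 2: 20 = 2·7 + 6; sub 8 for 7: 2·8 + 6; = 22; G_3 = 22−1 = 21
step 3: 21 = 2·8 + 5; sub 9 for 8: 2·9 + 5; = 23; G_4 = 23−1 = 22
step 4: 22 = 2·9 + 4; sub 10 for 9: 2·10 + 4; = 24; G_5 = 24−1 = 23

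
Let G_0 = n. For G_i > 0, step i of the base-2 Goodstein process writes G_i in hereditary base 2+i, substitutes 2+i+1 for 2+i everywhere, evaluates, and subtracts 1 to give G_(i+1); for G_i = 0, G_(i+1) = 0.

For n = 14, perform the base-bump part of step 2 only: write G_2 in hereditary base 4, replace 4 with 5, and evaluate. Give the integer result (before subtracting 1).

18751

base 2: 14 = 2^(2 + 1) + 2^2 + 2; at 3: 3^(3 + 1) + 3^3 + 3 = 111; next = 110
base 3: 110 = 3^(3 + 1) + 3^3 + 2; at 4: 4^(4 + 1) + 4^4 + 2 = 1282; next = 1281
base 4: 1281 = 4^(4 + 1) + 4^4 + 1; at 5: 5^(5 + 1) + 5^5 + 1 = 18751; next = 18750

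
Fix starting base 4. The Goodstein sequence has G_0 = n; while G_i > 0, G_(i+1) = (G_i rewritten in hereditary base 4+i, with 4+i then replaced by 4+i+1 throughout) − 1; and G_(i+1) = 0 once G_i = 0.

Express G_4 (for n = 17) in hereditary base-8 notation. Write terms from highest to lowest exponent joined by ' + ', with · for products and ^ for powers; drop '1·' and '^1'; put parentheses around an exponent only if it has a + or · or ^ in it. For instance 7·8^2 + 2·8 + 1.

5·8 + 3

(0) 17|_4 = 4^2 + 1 ↦ 5^2 + 1|_5 = 26 ⇒ 25
(1) 25|_5 = 5^2 ↦ 6^2|_6 = 36 ⇒ 35
(2) 35|_6 = 5·6 + 5 ↦ 5·7 + 5|_7 = 40 ⇒ 39
(3) 39|_7 = 5·7 + 4 ↦ 5·8 + 4|_8 = 44 ⇒ 43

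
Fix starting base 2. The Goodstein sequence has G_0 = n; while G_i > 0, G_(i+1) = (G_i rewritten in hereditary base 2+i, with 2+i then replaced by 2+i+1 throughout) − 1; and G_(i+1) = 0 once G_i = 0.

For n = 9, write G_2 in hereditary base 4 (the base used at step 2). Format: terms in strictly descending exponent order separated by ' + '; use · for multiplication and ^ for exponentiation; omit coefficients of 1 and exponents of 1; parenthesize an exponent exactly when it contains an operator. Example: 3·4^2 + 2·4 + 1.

3·4^4 + 3·4^3 + 3·4^2 + 3·4 + 3

9 —HB2→ 2^(2 + 1) + 1 —bump→ 3^(3 + 1) + 1 = 82 —(−1)→ 81
81 —HB3→ 3^(3 + 1) —bump→ 4^(4 + 1) = 1024 —(−1)→ 1023
1023 —HB4→ 3·4^4 + 3·4^3 + 3·4^2 + 3·4 + 3 —bump→ 3·5^5 + 3·5^3 + 3·5^2 + 3·5 + 3 = 9843 —(−1)→ 9842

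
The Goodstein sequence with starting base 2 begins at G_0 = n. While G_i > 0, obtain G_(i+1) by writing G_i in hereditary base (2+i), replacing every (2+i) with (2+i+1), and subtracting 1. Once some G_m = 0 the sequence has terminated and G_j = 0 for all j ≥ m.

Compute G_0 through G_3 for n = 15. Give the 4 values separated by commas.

step 0: 15 = 2^(2 + 1) + 2^2 + 2 + 1; sub 3 for 2: 3^(3 + 1) + 3^3 + 3 + 1; = 112; G_1 = 112−1 = 111
step 1: 111 = 3^(3 + 1) + 3^3 + 3; sub 4 for 3: 4^(4 + 1) + 4^4 + 4; = 1284; G_2 = 1284−1 = 1283
step 2: 1283 = 4^(4 + 1) + 4^4 + 3; sub 5 for 4: 5^(5 + 1) + 5^5 + 3; = 18753; G_3 = 18753−1 = 18752

15, 111, 1283, 18752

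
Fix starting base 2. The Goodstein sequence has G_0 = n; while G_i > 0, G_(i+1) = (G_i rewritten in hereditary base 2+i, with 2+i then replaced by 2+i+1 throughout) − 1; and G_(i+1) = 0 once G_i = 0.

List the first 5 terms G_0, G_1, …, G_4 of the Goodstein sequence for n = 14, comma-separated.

14, 110, 1281, 18750, 326591

G_0 = 14. HB_2(14) = 2^(2 + 1) + 2^2 + 2. Bump = 111. G_1 = 110.
G_1 = 110. HB_3(110) = 3^(3 + 1) + 3^3 + 2. Bump = 1282. G_2 = 1281.
G_2 = 1281. HB_4(1281) = 4^(4 + 1) + 4^4 + 1. Bump = 18751. G_3 = 18750.
G_3 = 18750. HB_5(18750) = 5^(5 + 1) + 5^5. Bump = 326592. G_4 = 326591.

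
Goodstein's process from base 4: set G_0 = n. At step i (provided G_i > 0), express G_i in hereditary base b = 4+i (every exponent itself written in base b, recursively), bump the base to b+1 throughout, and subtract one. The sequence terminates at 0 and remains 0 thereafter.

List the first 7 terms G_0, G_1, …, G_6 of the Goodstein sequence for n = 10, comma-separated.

10, 11, 12, 13, 13, 13, 13

[0] 10 ≡ 2·4 + 2 (base 4). Lift 5: 12. −1: 11.
[1] 11 ≡ 2·5 + 1 (base 5). Lift 6: 13. −1: 12.
[2] 12 ≡ 2·6 (base 6). Lift 7: 14. −1: 13.
[3] 13 ≡ 7 + 6 (base 7). Lift 8: 14. −1: 13.
[4] 13 ≡ 8 + 5 (base 8). Lift 9: 14. −1: 13.
[5] 13 ≡ 9 + 4 (base 9). Lift 10: 14. −1: 13.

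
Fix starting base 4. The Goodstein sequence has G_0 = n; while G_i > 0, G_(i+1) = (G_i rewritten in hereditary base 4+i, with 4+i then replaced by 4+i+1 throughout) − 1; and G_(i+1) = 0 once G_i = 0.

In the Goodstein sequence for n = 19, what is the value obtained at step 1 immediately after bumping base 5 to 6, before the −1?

(0) 19|_4 = 4^2 + 3 ↦ 5^2 + 3|_5 = 28 ⇒ 27
(1) 27|_5 = 5^2 + 2 ↦ 6^2 + 2|_6 = 38 ⇒ 37

38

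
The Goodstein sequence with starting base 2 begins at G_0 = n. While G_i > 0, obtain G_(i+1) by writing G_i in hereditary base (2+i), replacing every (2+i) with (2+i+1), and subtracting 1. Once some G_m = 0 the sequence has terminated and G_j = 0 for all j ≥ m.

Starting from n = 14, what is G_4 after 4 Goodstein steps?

(0) 14|_2 = 2^(2 + 1) + 2^2 + 2 ↦ 3^(3 + 1) + 3^3 + 3|_3 = 111 ⇒ 110
(1) 110|_3 = 3^(3 + 1) + 3^3 + 2 ↦ 4^(4 + 1) + 4^4 + 2|_4 = 1282 ⇒ 1281
(2) 1281|_4 = 4^(4 + 1) + 4^4 + 1 ↦ 5^(5 + 1) + 5^5 + 1|_5 = 18751 ⇒ 18750
(3) 18750|_5 = 5^(5 + 1) + 5^5 ↦ 6^(6 + 1) + 6^6|_6 = 326592 ⇒ 326591
(4) 326591|_6 = 6^(6 + 1) + 5·6^5 + 5·6^4 + 5·6^3 + 5·6^2 + 5·6 + 5 ↦ 7^(7 + 1) + 5·7^5 + 5·7^4 + 5·7^3 + 5·7^2 + 5·7 + 5|_7 = 5862841 ⇒ 5862840

326591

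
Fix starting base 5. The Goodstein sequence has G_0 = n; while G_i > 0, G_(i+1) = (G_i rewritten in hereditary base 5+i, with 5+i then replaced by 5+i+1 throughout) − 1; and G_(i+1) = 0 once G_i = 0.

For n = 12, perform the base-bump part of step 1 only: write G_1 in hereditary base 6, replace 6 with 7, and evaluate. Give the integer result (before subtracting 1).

15

base 5: 12 = 2·5 + 2; at 6: 2·6 + 2 = 14; next = 13
base 6: 13 = 2·6 + 1; at 7: 2·7 + 1 = 15; next = 14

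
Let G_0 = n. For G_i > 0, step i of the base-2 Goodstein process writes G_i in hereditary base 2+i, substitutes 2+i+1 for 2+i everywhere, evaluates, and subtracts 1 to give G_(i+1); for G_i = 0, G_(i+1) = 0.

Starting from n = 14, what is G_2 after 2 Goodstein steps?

G_0=14  [base 2] 2^(2 + 1) + 2^2 + 2  →[2↦3]→  3^(3 + 1) + 3^3 + 3 = 111  −1 ⇒ G_1=110
G_1=110  [base 3] 3^(3 + 1) + 3^3 + 2  →[3↦4]→  4^(4 + 1) + 4^4 + 2 = 1282  −1 ⇒ G_2=1281
G_2=1281  [base 4] 4^(4 + 1) + 4^4 + 1  →[4↦5]→  5^(5 + 1) + 5^5 + 1 = 18751  −1 ⇒ G_3=18750

1281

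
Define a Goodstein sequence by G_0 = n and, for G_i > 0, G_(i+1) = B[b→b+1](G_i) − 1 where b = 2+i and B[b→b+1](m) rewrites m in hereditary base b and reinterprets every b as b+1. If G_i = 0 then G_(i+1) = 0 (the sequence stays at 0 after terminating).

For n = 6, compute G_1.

29

i=0: 6 = 2^2 + 2 (b=2); 2→3: 3^3 + 3 = 30; 30−1 = 29
i=1: 29 = 3^3 + 2 (b=3); 3→4: 4^4 + 2 = 258; 258−1 = 257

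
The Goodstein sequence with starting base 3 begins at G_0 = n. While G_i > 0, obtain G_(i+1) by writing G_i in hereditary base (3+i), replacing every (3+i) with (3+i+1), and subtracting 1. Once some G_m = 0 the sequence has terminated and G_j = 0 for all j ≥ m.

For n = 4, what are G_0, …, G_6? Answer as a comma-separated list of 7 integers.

4, 4, 4, 3, 2, 1, 0

i=0: 4 = 3 + 1 (b=3); 3→4: 4 + 1 = 5; 5−1 = 4
i=1: 4 = 4 (b=4); 4→5: 5 = 5; 5−1 = 4
i=2: 4 = 4 (b=5); 5→6: 4 = 4; 4−1 = 3
i=3: 3 = 3 (b=6); 6→7: 3 = 3; 3−1 = 2
i=4: 2 = 2 (b=7); 7→8: 2 = 2; 2−1 = 1
i=5: 1 = 1 (b=8); 8→9: 1 = 1; 1−1 = 0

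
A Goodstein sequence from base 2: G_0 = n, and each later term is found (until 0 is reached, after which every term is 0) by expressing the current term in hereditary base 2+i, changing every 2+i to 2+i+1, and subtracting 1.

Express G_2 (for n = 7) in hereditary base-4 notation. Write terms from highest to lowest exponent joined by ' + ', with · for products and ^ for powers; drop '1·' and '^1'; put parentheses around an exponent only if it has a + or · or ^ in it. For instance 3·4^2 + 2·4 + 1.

4^4 + 3

[0] 7 ≡ 2^2 + 2 + 1 (base 2). Lift 3: 31. −1: 30.
[1] 30 ≡ 3^3 + 3 (base 3). Lift 4: 260. −1: 259.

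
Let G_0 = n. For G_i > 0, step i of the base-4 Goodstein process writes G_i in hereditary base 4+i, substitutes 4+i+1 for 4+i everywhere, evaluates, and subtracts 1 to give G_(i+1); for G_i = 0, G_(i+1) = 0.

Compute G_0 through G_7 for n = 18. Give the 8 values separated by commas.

G_0 = 18. HB_4(18) = 4^2 + 2. Bump = 27. G_1 = 26.
G_1 = 26. HB_5(26) = 5^2 + 1. Bump = 37. G_2 = 36.
G_2 = 36. HB_6(36) = 6^2. Bump = 49. G_3 = 48.
G_3 = 48. HB_7(48) = 6·7 + 6. Bump = 54. G_4 = 53.
G_4 = 53. HB_8(53) = 6·8 + 5. Bump = 59. G_5 = 58.
G_5 = 58. HB_9(58) = 6·9 + 4. Bump = 64. G_6 = 63.
G_6 = 63. HB_10(63) = 6·10 + 3. Bump = 69. G_7 = 68.

18, 26, 36, 48, 53, 58, 63, 68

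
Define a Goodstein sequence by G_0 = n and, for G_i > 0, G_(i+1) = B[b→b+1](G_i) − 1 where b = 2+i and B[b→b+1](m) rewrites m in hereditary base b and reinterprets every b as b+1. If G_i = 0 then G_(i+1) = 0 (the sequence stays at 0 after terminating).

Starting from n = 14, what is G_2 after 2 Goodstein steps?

1281

14 —HB2→ 2^(2 + 1) + 2^2 + 2 —bump→ 3^(3 + 1) + 3^3 + 3 = 111 —(−1)→ 110
110 —HB3→ 3^(3 + 1) + 3^3 + 2 —bump→ 4^(4 + 1) + 4^4 + 2 = 1282 —(−1)→ 1281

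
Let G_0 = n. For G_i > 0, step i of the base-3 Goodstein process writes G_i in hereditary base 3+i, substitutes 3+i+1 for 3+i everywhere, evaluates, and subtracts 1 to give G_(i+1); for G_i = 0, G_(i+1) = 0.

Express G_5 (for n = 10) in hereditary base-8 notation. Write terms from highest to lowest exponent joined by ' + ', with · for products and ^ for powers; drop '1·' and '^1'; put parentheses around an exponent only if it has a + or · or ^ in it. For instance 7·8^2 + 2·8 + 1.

G_0=10  [base 3] 3^2 + 1  →[3↦4]→  4^2 + 1 = 17  −1 ⇒ G_1=16
G_1=16  [base 4] 4^2  →[4↦5]→  5^2 = 25  −1 ⇒ G_2=24
G_2=24  [base 5] 4·5 + 4  →[5↦6]→  4·6 + 4 = 28  −1 ⇒ G_3=27
G_3=27  [base 6] 4·6 + 3  →[6↦7]→  4·7 + 3 = 31  −1 ⇒ G_4=30
G_4=30  [base 7] 4·7 + 2  →[7↦8]→  4·8 + 2 = 34  −1 ⇒ G_5=33
G_5=33  [base 8] 4·8 + 1  →[8↦9]→  4·9 + 1 = 37  −1 ⇒ G_6=36

4·8 + 1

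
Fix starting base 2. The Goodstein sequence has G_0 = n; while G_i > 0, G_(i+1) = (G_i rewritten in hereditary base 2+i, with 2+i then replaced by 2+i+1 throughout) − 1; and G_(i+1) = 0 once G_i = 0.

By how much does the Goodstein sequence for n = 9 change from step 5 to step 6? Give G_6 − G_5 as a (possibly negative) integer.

47861573

step 0: 9 = 2^(2 + 1) + 1; sub 3 for 2: 3^(3 + 1) + 1; = 82; G_1 = 82−1 = 81
step 1: 81 = 3^(3 + 1); sub 4 for 3: 4^(4 + 1); = 1024; G_2 = 1024−1 = 1023
step 2: 1023 = 3·4^4 + 3·4^3 + 3·4^2 + 3·4 + 3; sub 5 for 4: 3·5^5 + 3·5^3 + 3·5^2 + 3·5 + 3; = 9843; G_3 = 9843−1 = 9842
step 3: 9842 = 3·5^5 + 3·5^3 + 3·5^2 + 3·5 + 2; sub 6 for 5: 3·6^6 + 3·6^3 + 3·6^2 + 3·6 + 2; = 140744; G_4 = 140744−1 = 140743
step 4: 140743 = 3·6^6 + 3·6^3 + 3·6^2 + 3·6 + 1; sub 7 for 6: 3·7^7 + 3·7^3 + 3·7^2 + 3·7 + 1; = 2471827; G_5 = 2471827−1 = 2471826
step 5: 2471826 = 3·7^7 + 3·7^3 + 3·7^2 + 3·7; sub 8 for 7: 3·8^8 + 3·8^3 + 3·8^2 + 3·8; = 50333400; G_6 = 50333400−1 = 50333399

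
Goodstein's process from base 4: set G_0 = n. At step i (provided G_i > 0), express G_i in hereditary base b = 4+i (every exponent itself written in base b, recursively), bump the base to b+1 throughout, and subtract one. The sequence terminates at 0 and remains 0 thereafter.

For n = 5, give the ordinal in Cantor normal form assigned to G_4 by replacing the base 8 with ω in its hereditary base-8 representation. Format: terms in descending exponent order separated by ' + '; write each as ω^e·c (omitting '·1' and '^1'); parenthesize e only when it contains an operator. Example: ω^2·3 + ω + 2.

(0) 5|_4 = 4 + 1 ↦ 5 + 1|_5 = 6 ⇒ 5
(1) 5|_5 = 5 ↦ 6|_6 = 6 ⇒ 5
(2) 5|_6 = 5 ↦ 5|_7 = 5 ⇒ 4
(3) 4|_7 = 4 ↦ 4|_8 = 4 ⇒ 3
(4) 3|_8 = 3 ↦ 3|_9 = 3 ⇒ 2

3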